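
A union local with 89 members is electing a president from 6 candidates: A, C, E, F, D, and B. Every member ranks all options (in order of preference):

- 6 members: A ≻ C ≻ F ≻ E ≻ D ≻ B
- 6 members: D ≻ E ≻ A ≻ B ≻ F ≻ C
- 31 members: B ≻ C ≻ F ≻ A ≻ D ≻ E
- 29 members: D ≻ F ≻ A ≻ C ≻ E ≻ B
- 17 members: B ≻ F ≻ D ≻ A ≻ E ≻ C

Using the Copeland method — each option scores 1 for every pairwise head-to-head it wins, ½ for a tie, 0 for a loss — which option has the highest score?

B

A: beats C and E; loses to F, D, and B → score 2.
C: beats E; loses to A, F, D, and B → score 1.
E: loses to A, C, F, D, and B → score 0.
F: beats A, C, E, and D; loses to B → score 4.
D: beats A, C, and E; loses to F and B → score 3.
B: beats A, C, E, F, and D → score 5.
B has the best pairwise record.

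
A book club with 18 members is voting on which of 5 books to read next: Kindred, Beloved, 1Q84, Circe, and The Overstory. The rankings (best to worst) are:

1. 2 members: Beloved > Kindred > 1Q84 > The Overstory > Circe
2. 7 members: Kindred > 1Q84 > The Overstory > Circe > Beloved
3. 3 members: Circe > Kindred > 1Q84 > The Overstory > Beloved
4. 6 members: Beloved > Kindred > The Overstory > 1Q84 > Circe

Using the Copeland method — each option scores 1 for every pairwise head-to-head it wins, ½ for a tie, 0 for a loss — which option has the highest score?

Kindred: beats Beloved, 1Q84, Circe, and The Overstory → score 4.
Beloved: loses to Kindred, 1Q84, Circe, and The Overstory → score 0.
1Q84: beats Beloved, Circe, and The Overstory; loses to Kindred → score 3.
Circe: beats Beloved; loses to Kindred, 1Q84, and The Overstory → score 1.
The Overstory: beats Beloved and Circe; loses to Kindred and 1Q84 → score 2.
Kindred has the best pairwise record.

Kindred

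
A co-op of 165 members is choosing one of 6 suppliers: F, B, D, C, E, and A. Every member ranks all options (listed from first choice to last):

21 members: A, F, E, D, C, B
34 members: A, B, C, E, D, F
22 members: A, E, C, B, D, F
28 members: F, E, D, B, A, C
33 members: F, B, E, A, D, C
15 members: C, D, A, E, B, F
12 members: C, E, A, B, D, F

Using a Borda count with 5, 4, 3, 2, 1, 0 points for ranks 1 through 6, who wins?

A

F: 21·4 + 34·0 + 22·0 + 28·5 + 33·5 + 15·0 + 12·0 = 389
B: 21·0 + 34·4 + 22·2 + 28·2 + 33·4 + 15·1 + 12·2 = 407
D: 21·2 + 34·1 + 22·1 + 28·3 + 33·1 + 15·4 + 12·1 = 287
C: 21·1 + 34·3 + 22·3 + 28·0 + 33·0 + 15·5 + 12·5 = 324
E: 21·3 + 34·2 + 22·4 + 28·4 + 33·3 + 15·2 + 12·4 = 508
A: 21·5 + 34·5 + 22·5 + 28·1 + 33·2 + 15·3 + 12·3 = 560
A has the highest Borda score (560).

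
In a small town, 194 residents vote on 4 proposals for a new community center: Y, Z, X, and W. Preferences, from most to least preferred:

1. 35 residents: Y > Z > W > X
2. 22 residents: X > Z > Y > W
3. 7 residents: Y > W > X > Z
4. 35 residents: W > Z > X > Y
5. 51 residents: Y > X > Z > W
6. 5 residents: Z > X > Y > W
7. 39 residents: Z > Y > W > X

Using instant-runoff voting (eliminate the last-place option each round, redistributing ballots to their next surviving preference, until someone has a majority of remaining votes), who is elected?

Z

Round 1: Y 93, Z 44, X 22, W 35. Eliminate X.
Round 2: Y 93, Z 66, W 35. Eliminate W.
Round 3: Y 93, Z 101. Z has a majority.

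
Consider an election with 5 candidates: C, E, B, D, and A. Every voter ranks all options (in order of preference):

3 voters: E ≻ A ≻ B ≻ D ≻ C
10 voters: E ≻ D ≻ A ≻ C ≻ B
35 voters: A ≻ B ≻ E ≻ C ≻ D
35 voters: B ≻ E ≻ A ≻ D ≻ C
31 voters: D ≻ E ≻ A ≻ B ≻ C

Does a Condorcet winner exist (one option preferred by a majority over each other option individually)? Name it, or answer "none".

Checking pairwise contests:
E beats C 114–0.
B beats E 70–44.
A beats B 79–35.
E beats D 83–31.
E beats A 79–35.
Every option loses at least one head-to-head, so there is no Condorcet winner.

none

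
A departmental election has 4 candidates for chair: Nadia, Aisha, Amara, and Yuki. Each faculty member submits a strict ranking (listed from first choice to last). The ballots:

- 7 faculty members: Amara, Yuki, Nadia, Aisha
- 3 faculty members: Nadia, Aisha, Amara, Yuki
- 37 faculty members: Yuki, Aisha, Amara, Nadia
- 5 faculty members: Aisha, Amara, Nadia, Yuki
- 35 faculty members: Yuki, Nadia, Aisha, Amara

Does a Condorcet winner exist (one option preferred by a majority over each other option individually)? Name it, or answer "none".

Yuki

Yuki vs Nadia: 79–8 for Yuki.
Yuki vs Aisha: 79–8 for Yuki.
Yuki vs Amara: 72–15 for Yuki.
Yuki beats every other option head-to-head.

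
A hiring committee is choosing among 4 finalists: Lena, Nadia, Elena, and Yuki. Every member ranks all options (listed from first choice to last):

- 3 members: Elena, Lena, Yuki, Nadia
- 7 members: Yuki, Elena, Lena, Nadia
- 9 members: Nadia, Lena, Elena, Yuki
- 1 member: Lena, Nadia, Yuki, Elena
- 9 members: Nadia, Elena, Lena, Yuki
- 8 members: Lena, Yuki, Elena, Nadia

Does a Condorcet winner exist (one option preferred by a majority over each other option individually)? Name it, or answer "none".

none

Checking pairwise contests:
Elena beats Lena 19–18.
Lena beats Nadia 19–18.
Nadia beats Elena 19–18.
Lena beats Yuki 30–7.
Every option loses at least one head-to-head, so there is no Condorcet winner.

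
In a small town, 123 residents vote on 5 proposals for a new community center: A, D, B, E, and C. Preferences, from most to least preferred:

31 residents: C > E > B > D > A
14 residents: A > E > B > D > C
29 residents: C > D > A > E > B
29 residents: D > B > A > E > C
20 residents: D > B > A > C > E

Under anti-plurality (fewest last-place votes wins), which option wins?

Last-place votes: A 31, D 0, B 29, E 20, C 43.
D is ranked last by the fewest voters, so D wins.

D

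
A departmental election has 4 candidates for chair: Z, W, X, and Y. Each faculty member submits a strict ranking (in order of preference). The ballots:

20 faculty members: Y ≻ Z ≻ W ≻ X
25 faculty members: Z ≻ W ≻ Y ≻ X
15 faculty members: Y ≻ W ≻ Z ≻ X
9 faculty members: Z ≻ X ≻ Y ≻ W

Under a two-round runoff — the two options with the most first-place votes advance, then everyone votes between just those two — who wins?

Round 1 first-place votes: Z 34, W 0, X 0, Y 35.
Y and Z advance.
Runoff: Y is preferred to Z by 35 voters; Z by 34.
Y wins the runoff.

Y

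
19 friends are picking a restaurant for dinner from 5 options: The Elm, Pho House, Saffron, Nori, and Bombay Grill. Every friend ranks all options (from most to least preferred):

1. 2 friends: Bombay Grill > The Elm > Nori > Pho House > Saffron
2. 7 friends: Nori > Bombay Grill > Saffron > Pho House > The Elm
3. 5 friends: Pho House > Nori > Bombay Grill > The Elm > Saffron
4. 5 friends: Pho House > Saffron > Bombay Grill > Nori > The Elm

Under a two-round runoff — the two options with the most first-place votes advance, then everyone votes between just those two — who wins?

Round 1 first-place votes: The Elm 0, Pho House 10, Saffron 0, Nori 7, Bombay Grill 2.
Pho House and Nori advance.
Runoff: Pho House is preferred to Nori by 10 voters; Nori by 9.
Pho House wins the runoff.

Pho House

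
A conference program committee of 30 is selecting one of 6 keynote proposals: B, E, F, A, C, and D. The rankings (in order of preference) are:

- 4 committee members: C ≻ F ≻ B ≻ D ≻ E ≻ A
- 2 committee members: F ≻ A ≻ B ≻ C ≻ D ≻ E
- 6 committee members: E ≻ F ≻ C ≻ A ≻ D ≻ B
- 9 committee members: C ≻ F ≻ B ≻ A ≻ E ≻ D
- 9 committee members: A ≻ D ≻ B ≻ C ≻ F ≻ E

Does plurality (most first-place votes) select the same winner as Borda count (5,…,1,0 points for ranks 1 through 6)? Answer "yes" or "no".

yes

Plurality — first-place votes: B 0, E 6, F 2, A 9, C 13, D 0. Winner: C.
Borda — scores: B 72, E 43, F 95, A 83, C 105, D 52. Winner: C.
The two methods agree.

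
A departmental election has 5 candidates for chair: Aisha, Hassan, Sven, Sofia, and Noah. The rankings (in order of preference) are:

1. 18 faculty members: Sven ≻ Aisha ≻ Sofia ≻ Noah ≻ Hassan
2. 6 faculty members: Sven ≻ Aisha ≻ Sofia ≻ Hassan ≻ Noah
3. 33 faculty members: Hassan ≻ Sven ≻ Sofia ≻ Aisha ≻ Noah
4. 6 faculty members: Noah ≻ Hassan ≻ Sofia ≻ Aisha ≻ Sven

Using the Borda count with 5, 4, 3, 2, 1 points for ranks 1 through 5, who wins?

Aisha: 18·4 + 6·4 + 33·2 + 6·2 = 174
Hassan: 18·1 + 6·2 + 33·5 + 6·4 = 219
Sven: 18·5 + 6·5 + 33·4 + 6·1 = 258
Sofia: 18·3 + 6·3 + 33·3 + 6·3 = 189
Noah: 18·2 + 6·1 + 33·1 + 6·5 = 105
Sven has the highest Borda score (258).

Sven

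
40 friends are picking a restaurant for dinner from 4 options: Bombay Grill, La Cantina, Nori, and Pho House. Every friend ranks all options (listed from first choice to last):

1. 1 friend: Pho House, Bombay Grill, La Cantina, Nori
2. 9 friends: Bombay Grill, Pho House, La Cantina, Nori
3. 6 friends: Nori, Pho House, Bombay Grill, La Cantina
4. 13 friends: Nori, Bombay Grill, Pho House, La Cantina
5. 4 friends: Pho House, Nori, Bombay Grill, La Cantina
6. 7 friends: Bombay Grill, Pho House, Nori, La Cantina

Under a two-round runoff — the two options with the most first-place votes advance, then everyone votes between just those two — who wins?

Nori

Round 1 first-place votes: Bombay Grill 16, La Cantina 0, Nori 19, Pho House 5.
Nori and Bombay Grill advance.
Runoff: Nori is preferred to Bombay Grill by 23 voters; Bombay Grill by 17.
Nori wins the runoff.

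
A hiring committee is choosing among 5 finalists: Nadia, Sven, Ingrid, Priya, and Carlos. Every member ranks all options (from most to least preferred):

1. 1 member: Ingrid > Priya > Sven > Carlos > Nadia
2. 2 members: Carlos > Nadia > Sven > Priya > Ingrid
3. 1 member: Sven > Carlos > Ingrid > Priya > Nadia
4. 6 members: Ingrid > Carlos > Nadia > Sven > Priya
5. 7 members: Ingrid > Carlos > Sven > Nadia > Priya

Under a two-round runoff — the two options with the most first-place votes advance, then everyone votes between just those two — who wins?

Round 1 first-place votes: Nadia 0, Sven 1, Ingrid 14, Priya 0, Carlos 2.
Ingrid and Carlos advance.
Runoff: Ingrid is preferred to Carlos by 14 voters; Carlos by 3.
Ingrid wins the runoff.

Ingrid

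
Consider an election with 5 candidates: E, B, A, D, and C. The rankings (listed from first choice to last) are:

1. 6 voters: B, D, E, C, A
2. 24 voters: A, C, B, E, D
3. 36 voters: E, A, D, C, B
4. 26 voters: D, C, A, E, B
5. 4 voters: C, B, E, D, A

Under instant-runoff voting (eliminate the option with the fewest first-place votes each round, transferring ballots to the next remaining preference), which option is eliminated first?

Round 1: E 36, B 6, A 24, D 26, C 4. Eliminate C.

C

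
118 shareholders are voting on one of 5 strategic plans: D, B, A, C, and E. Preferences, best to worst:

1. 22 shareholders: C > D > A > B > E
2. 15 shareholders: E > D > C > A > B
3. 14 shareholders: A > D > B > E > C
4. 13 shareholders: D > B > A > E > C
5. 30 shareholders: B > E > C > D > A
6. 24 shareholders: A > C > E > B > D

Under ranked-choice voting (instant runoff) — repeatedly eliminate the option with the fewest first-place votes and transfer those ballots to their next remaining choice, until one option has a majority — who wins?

Round 1: D 13, B 30, A 38, C 22, E 15. Eliminate D.
Round 2: B 43, A 38, C 22, E 15. Eliminate E.
Round 3: B 43, A 38, C 37. Eliminate C.
Round 4: B 43, A 75. A has a majority.

A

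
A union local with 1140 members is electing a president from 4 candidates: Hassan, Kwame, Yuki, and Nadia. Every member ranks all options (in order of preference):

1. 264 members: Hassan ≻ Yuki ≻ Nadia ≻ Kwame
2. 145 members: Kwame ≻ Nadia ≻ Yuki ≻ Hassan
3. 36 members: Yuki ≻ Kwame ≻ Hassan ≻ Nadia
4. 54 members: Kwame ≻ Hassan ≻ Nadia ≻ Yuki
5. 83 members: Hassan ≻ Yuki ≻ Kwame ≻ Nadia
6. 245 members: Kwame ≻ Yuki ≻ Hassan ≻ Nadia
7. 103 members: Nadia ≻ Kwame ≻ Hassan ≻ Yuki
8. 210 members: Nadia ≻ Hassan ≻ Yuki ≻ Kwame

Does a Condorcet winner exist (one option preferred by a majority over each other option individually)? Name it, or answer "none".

Checking pairwise contests:
Kwame beats Hassan 583–557.
Yuki beats Kwame 593–547.
Hassan beats Yuki 714–426.
Hassan beats Nadia 682–458.
Every option loses at least one head-to-head, so there is no Condorcet winner.

none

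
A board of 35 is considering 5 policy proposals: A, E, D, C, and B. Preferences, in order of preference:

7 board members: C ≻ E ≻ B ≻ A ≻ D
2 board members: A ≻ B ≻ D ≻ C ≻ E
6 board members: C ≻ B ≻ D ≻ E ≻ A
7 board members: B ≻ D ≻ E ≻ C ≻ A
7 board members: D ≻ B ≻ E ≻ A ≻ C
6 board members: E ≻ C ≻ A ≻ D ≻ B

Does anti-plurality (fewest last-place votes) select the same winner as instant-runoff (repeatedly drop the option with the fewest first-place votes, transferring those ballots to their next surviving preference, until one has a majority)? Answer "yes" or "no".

Anti-plurality — last-place votes: A 13, E 2, D 7, C 7, B 6. Winner: E.
Instant-runoff — R1 A 2, E 6, D 7, C 13, B 7 (A out); R2 E 6, D 7, C 13, B 9 (E out); R3 D 7, C 19, B 9 (C winner). Winner: C.
The two methods disagree.

no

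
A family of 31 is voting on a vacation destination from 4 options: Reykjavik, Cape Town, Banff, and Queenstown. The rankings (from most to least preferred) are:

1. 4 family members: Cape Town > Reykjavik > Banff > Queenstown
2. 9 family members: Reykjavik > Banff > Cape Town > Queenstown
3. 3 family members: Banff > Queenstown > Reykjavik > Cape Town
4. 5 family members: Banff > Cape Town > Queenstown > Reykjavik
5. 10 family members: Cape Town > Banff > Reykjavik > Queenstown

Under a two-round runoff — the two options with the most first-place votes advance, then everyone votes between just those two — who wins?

Cape Town

Round 1 first-place votes: Reykjavik 9, Cape Town 14, Banff 8, Queenstown 0.
Cape Town and Reykjavik advance.
Runoff: Cape Town is preferred to Reykjavik by 19 voters; Reykjavik by 12.
Cape Town wins the runoff.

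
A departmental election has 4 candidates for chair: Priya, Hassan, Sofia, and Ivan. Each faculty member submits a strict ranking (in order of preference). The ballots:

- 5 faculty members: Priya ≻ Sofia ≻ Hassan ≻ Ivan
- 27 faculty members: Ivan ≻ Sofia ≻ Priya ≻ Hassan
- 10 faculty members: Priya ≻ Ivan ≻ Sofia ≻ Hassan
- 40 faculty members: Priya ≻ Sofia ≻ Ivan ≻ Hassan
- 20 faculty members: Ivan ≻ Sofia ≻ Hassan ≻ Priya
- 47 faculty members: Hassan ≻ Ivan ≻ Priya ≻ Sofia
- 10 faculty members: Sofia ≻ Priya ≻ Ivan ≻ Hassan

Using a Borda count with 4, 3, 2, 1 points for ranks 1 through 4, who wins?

Priya: 5·4 + 27·2 + 10·4 + 40·4 + 20·1 + 47·2 + 10·3 = 418
Hassan: 5·2 + 27·1 + 10·1 + 40·1 + 20·2 + 47·4 + 10·1 = 325
Sofia: 5·3 + 27·3 + 10·2 + 40·3 + 20·3 + 47·1 + 10·4 = 383
Ivan: 5·1 + 27·4 + 10·3 + 40·2 + 20·4 + 47·3 + 10·2 = 464
Ivan has the highest Borda score (464).

Ivan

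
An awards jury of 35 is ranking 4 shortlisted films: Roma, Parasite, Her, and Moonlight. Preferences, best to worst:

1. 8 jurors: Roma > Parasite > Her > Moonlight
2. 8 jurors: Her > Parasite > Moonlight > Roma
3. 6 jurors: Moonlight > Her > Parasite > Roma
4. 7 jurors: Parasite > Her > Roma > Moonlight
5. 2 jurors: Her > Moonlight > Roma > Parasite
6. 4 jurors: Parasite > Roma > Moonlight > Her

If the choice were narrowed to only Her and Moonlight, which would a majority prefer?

Her

Voters preferring Her to Moonlight: 25; preferring Moonlight to Her: 10.
Her wins the head-to-head.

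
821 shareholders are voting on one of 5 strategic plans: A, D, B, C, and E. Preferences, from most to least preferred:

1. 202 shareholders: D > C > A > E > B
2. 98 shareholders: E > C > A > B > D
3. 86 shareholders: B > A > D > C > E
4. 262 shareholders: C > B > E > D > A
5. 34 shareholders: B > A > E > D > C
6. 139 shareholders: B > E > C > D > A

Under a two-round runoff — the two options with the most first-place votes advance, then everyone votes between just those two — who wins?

Round 1 first-place votes: A 0, D 202, B 259, C 262, E 98.
C and B advance.
Runoff: C is preferred to B by 562 voters; B by 259.
C wins the runoff.

C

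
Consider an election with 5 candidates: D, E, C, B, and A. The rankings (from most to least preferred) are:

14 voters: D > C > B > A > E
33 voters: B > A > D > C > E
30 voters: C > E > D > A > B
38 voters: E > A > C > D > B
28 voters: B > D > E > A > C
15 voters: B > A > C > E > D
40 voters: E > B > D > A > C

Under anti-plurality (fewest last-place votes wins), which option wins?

Last-place votes: D 15, E 47, C 68, B 68, A 0.
A is ranked last by the fewest voters, so A wins.

A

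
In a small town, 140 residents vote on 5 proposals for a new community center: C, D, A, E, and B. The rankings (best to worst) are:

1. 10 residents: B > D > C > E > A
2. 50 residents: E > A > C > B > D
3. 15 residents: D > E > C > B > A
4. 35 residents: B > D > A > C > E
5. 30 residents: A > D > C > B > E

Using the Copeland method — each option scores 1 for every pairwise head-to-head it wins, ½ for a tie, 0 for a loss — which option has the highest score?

C: beats E and B; loses to D and A → score 2.
D: beats C and E; loses to A and B → score 2.
A: beats C, D, and B; loses to E → score 3.
E: beats A; loses to C, D, and B → score 1.
B: beats D and E; loses to C and A → score 2.
A has the best pairwise record.

A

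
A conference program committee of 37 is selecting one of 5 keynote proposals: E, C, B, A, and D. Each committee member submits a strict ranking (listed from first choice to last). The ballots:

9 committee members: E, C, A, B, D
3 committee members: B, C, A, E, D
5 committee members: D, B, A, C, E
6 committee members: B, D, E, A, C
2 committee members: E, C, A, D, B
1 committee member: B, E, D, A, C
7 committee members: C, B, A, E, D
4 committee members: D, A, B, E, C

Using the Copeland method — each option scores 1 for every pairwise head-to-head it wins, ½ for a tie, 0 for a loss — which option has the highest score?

B

E: beats C and D; loses to B and A → score 2.
C: beats A and D; loses to E and B → score 2.
B: beats E, C, A, and D → score 4.
A: beats E and D; loses to C and B → score 2.
D: loses to E, C, B, and A → score 0.
B has the best pairwise record.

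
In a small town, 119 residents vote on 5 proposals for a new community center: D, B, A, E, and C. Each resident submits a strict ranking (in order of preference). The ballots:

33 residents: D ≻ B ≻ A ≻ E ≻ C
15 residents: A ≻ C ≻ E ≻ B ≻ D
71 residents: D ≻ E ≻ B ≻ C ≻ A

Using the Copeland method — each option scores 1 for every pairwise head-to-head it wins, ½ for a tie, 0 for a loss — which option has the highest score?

D: beats B, A, E, and C → score 4.
B: beats A and C; loses to D and E → score 2.
A: loses to D, B, E, and C → score 0.
E: beats B, A, and C; loses to D → score 3.
C: beats A; loses to D, B, and E → score 1.
D has the best pairwise record.

D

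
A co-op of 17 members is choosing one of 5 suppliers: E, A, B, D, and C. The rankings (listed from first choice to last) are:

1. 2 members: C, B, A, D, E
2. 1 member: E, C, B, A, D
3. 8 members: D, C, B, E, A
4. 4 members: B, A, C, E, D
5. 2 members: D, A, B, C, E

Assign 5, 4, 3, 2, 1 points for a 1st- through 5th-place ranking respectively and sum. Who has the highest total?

C

E: 2·1 + 1·5 + 8·2 + 4·2 + 2·1 = 33
A: 2·3 + 1·2 + 8·1 + 4·4 + 2·4 = 40
B: 2·4 + 1·3 + 8·3 + 4·5 + 2·3 = 61
D: 2·2 + 1·1 + 8·5 + 4·1 + 2·5 = 59
C: 2·5 + 1·4 + 8·4 + 4·3 + 2·2 = 62
C has the highest Borda score (62).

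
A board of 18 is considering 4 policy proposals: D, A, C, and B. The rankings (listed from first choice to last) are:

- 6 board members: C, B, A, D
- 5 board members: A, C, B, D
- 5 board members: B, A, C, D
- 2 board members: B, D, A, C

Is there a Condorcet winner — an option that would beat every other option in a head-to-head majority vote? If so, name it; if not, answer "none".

none

Checking pairwise contests:
A beats D 16–2.
B beats A 13–5.
A beats C 12–6.
C beats B 11–7.
Every option loses at least one head-to-head, so there is no Condorcet winner.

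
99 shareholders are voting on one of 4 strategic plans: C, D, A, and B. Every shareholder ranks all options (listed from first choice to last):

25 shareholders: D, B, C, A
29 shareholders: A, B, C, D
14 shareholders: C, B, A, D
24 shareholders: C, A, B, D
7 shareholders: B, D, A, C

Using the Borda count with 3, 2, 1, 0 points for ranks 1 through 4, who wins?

B

C: 25·1 + 29·1 + 14·3 + 24·3 + 7·0 = 168
D: 25·3 + 29·0 + 14·0 + 24·0 + 7·2 = 89
A: 25·0 + 29·3 + 14·1 + 24·2 + 7·1 = 156
B: 25·2 + 29·2 + 14·2 + 24·1 + 7·3 = 181
B has the highest Borda score (181).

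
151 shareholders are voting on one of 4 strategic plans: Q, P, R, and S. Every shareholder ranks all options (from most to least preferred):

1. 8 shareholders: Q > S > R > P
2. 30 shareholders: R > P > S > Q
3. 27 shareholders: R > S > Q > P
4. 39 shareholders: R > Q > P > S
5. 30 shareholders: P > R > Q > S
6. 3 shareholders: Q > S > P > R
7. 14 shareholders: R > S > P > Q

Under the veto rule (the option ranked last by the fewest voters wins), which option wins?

Last-place votes: Q 44, P 35, R 3, S 69.
R is ranked last by the fewest voters, so R wins.

R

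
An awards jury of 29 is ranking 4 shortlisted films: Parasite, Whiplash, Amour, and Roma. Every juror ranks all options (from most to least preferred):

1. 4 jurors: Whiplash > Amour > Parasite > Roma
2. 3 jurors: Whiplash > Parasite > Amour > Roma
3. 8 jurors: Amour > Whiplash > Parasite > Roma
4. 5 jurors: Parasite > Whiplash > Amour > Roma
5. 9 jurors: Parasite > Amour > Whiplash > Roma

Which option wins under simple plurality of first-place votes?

Parasite

First-place votes: Parasite 14, Whiplash 7, Amour 8, Roma 0.
Parasite has the most first-place votes.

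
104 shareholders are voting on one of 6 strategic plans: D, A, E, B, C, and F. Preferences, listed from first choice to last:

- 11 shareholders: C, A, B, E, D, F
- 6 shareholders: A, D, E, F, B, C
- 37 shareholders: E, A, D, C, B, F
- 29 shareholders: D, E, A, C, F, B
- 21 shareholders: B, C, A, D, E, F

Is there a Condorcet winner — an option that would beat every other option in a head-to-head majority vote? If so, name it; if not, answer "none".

none

Checking pairwise contests:
A beats D 75–29.
E beats A 66–38.
D beats E 56–48.
D beats B 72–32.
D beats C 72–32.
D beats F 104–0.
Every option loses at least one head-to-head, so there is no Condorcet winner.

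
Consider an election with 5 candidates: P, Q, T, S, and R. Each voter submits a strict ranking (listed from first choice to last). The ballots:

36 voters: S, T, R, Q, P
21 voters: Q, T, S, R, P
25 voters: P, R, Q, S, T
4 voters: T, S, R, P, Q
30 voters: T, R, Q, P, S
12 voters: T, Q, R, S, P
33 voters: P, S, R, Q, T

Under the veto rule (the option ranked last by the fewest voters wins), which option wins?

Last-place votes: P 69, Q 4, T 58, S 30, R 0.
R is ranked last by the fewest voters, so R wins.

R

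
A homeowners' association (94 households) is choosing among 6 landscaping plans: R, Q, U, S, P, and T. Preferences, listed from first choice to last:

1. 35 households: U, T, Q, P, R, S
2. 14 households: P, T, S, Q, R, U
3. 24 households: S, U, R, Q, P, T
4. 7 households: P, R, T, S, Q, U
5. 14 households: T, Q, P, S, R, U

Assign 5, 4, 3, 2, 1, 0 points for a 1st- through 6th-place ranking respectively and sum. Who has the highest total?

R: 35·1 + 14·1 + 24·3 + 7·4 + 14·1 = 163
Q: 35·3 + 14·2 + 24·2 + 7·1 + 14·4 = 244
U: 35·5 + 14·0 + 24·4 + 7·0 + 14·0 = 271
S: 35·0 + 14·3 + 24·5 + 7·2 + 14·2 = 204
P: 35·2 + 14·5 + 24·1 + 7·5 + 14·3 = 241
T: 35·4 + 14·4 + 24·0 + 7·3 + 14·5 = 287
T has the highest Borda score (287).

T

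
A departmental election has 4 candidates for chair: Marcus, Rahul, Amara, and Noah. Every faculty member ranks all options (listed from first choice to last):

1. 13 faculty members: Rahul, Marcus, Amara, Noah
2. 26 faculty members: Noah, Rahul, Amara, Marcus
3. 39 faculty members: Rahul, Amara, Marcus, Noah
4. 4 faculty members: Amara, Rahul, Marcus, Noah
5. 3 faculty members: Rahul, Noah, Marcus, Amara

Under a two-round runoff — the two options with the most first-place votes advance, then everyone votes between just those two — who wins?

Round 1 first-place votes: Marcus 0, Rahul 55, Amara 4, Noah 26.
Rahul and Noah advance.
Runoff: Rahul is preferred to Noah by 59 voters; Noah by 26.
Rahul wins the runoff.

Rahul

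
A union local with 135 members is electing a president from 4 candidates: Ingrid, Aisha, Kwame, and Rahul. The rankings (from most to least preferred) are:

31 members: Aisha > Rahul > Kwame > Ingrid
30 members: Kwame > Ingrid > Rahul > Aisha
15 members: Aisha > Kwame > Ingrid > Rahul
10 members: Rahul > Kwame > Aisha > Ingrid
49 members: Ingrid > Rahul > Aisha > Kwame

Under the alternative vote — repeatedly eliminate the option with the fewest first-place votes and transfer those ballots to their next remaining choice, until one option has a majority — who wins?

Ingrid

Round 1: Ingrid 49, Aisha 46, Kwame 30, Rahul 10. Eliminate Rahul.
Round 2: Ingrid 49, Aisha 46, Kwame 40. Eliminate Kwame.
Round 3: Ingrid 79, Aisha 56. Ingrid has a majority.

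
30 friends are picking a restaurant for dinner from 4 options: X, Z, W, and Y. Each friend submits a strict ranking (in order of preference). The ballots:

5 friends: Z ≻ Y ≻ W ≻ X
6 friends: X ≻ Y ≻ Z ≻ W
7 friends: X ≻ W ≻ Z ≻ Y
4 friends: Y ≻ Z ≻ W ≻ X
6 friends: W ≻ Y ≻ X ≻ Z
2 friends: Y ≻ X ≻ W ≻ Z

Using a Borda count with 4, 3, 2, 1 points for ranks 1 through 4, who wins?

Y

X: 5·1 + 6·4 + 7·4 + 4·1 + 6·2 + 2·3 = 79
Z: 5·4 + 6·2 + 7·2 + 4·3 + 6·1 + 2·1 = 66
W: 5·2 + 6·1 + 7·3 + 4·2 + 6·4 + 2·2 = 73
Y: 5·3 + 6·3 + 7·1 + 4·4 + 6·3 + 2·4 = 82
Y has the highest Borda score (82).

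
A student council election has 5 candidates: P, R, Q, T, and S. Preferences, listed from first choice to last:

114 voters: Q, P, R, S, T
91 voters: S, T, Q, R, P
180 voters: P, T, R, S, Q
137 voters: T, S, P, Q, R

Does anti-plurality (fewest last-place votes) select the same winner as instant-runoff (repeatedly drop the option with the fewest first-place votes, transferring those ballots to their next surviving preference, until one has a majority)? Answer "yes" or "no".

no

Anti-plurality — last-place votes: P 91, R 137, Q 180, T 114, S 0. Winner: S.
Instant-runoff — R1 P 180, R 0, Q 114, T 137, S 91 (R out); R2 P 180, Q 114, T 137, S 91 (S out); R3 P 180, Q 114, T 228 (Q out); R4 P 294, T 228 (P winner). Winner: P.
The two methods disagree.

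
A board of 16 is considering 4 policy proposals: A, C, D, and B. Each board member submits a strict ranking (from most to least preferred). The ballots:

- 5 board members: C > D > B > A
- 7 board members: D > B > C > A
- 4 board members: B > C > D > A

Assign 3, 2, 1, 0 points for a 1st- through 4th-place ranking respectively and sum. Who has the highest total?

D

A: 5·0 + 7·0 + 4·0 = 0
C: 5·3 + 7·1 + 4·2 = 30
D: 5·2 + 7·3 + 4·1 = 35
B: 5·1 + 7·2 + 4·3 = 31
D has the highest Borda score (35).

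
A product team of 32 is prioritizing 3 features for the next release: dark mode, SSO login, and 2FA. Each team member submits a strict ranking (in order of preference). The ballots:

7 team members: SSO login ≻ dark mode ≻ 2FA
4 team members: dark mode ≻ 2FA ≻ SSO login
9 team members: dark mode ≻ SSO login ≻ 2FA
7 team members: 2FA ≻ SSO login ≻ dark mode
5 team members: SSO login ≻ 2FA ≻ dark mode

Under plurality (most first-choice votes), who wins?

First-place votes: dark mode 13, SSO login 12, 2FA 7.
dark mode has the most first-place votes.

dark mode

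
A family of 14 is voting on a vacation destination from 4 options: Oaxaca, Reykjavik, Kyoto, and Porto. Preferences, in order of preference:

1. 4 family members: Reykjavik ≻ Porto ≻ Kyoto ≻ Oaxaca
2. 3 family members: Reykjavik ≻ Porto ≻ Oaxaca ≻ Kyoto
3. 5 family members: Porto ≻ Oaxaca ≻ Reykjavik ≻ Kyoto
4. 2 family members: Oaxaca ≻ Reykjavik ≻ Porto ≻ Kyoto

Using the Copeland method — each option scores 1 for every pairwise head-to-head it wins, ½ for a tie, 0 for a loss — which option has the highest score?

Oaxaca: beats Kyoto; ties Reykjavik; loses to Porto → score 1.5.
Reykjavik: beats Kyoto and Porto; ties Oaxaca → score 2.5.
Kyoto: loses to Oaxaca, Reykjavik, and Porto → score 0.
Porto: beats Oaxaca and Kyoto; loses to Reykjavik → score 2.
Reykjavik has the best pairwise record.

Reykjavik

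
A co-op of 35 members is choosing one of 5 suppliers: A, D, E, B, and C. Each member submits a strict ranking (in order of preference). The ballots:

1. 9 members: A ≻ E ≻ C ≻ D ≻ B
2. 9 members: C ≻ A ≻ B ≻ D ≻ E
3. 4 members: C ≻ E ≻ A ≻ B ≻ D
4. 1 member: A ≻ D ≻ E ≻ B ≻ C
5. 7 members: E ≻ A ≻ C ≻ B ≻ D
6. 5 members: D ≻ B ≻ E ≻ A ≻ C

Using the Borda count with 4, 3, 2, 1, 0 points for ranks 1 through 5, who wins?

A: 9·4 + 9·3 + 4·2 + 1·4 + 7·3 + 5·1 = 101
D: 9·1 + 9·1 + 4·0 + 1·3 + 7·0 + 5·4 = 41
E: 9·3 + 9·0 + 4·3 + 1·2 + 7·4 + 5·2 = 79
B: 9·0 + 9·2 + 4·1 + 1·1 + 7·1 + 5·3 = 45
C: 9·2 + 9·4 + 4·4 + 1·0 + 7·2 + 5·0 = 84
A has the highest Borda score (101).

A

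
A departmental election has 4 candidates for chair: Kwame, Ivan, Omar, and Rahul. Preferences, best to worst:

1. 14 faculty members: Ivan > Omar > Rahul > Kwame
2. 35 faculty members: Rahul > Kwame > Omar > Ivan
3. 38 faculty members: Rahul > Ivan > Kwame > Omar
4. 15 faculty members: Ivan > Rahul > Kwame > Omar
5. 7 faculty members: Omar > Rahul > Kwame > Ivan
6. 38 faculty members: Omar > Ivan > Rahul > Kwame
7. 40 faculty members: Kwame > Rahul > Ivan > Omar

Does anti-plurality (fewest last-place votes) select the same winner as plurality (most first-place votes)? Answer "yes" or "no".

Anti-plurality — last-place votes: Kwame 52, Ivan 42, Omar 93, Rahul 0. Winner: Rahul.
Plurality — first-place votes: Kwame 40, Ivan 29, Omar 45, Rahul 73. Winner: Rahul.
The two methods agree.

yes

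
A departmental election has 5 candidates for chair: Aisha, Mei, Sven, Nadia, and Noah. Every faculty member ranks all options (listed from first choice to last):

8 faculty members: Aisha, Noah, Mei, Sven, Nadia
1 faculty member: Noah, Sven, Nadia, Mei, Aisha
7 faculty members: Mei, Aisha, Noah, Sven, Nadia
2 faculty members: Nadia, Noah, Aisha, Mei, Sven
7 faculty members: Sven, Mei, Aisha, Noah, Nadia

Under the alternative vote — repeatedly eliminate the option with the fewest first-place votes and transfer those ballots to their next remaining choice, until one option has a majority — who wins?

Aisha

Round 1: Aisha 8, Mei 7, Sven 7, Nadia 2, Noah 1. Eliminate Noah.
Round 2: Aisha 8, Mei 7, Sven 8, Nadia 2. Eliminate Nadia.
Round 3: Aisha 10, Mei 7, Sven 8. Eliminate Mei.
Round 4: Aisha 17, Sven 8. Aisha has a majority.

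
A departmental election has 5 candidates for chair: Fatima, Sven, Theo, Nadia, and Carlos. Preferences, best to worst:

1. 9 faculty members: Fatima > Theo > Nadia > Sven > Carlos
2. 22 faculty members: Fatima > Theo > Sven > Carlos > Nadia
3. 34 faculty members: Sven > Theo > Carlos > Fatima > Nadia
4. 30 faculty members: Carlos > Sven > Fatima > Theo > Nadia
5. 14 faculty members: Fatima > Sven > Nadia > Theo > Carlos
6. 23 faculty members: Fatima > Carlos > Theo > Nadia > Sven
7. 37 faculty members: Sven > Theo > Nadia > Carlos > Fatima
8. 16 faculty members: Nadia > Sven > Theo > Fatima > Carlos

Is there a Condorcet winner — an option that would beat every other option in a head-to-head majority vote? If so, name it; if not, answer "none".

Sven vs Fatima: 117–68 for Sven.
Sven vs Theo: 131–54 for Sven.
Sven vs Nadia: 137–48 for Sven.
Sven vs Carlos: 132–53 for Sven.
Sven beats every other option head-to-head.

Sven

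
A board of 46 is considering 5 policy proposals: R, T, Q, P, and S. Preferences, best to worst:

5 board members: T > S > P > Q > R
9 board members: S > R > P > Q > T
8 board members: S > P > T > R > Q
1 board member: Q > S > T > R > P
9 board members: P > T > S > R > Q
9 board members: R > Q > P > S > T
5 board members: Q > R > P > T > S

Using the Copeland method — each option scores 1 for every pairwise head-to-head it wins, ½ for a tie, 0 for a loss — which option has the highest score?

R: beats Q and P; ties T; loses to S → score 2.5.
T: ties R; loses to Q, P, and S → score 0.5.
Q: beats T; loses to R, P, and S → score 1.
P: beats T and Q; ties S; loses to R → score 2.5.
S: beats R, T, and Q; ties P → score 3.5.
S has the best pairwise record.

S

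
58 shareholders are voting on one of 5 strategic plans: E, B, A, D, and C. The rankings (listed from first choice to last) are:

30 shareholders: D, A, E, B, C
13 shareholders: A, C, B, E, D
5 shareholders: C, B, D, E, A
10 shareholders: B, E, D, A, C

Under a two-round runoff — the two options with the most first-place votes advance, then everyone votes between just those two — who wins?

Round 1 first-place votes: E 0, B 10, A 13, D 30, C 5.
D and A advance.
Runoff: D is preferred to A by 45 voters; A by 13.
D wins the runoff.

D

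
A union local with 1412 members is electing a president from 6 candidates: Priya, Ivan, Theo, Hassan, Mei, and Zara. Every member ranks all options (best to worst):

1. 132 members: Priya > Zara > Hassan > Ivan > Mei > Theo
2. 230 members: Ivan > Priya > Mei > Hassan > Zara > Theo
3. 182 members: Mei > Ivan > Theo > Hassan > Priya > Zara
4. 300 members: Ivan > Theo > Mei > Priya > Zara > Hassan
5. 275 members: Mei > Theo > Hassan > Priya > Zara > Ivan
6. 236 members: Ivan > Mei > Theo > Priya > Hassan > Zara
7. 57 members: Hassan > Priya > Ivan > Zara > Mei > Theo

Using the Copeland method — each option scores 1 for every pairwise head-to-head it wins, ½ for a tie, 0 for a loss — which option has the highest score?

Priya: beats Hassan and Zara; loses to Ivan, Theo, and Mei → score 2.
Ivan: beats Priya, Theo, Hassan, Mei, and Zara → score 5.
Theo: beats Priya, Hassan, and Zara; loses to Ivan and Mei → score 3.
Hassan: beats Zara; loses to Priya, Ivan, Theo, and Mei → score 1.
Mei: beats Priya, Theo, Hassan, and Zara; loses to Ivan → score 4.
Zara: loses to Priya, Ivan, Theo, Hassan, and Mei → score 0.
Ivan has the best pairwise record.

Ivan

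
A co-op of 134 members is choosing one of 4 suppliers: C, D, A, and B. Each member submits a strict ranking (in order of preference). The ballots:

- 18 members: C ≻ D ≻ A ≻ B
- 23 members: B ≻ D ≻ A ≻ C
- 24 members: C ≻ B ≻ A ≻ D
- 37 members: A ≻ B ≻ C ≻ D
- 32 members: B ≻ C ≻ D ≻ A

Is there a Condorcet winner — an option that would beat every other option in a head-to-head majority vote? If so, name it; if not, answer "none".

B vs C: 92–42 for B.
B vs D: 116–18 for B.
B vs A: 79–55 for B.
B beats every other option head-to-head.

B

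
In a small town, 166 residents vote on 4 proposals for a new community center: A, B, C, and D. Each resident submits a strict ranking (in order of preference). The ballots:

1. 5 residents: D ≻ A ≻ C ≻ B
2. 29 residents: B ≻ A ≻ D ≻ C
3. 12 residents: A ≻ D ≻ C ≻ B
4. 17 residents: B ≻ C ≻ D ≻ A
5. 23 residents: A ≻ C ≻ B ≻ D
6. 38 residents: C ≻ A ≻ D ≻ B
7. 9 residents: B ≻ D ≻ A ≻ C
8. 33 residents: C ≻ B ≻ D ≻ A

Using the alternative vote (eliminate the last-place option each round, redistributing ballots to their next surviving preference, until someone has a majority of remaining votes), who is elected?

Round 1: A 35, B 55, C 71, D 5. Eliminate D.
Round 2: A 40, B 55, C 71. Eliminate A.
Round 3: B 55, C 111. C has a majority.

C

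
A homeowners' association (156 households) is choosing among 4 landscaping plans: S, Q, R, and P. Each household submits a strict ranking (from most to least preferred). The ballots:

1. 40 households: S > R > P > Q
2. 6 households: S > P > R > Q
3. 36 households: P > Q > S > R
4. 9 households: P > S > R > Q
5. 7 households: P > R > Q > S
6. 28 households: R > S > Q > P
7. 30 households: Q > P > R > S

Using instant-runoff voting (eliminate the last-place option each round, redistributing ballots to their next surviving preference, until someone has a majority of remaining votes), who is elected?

P

Round 1: S 46, Q 30, R 28, P 52. Eliminate R.
Round 2: S 74, Q 30, P 52. Eliminate Q.
Round 3: S 74, P 82. P has a majority.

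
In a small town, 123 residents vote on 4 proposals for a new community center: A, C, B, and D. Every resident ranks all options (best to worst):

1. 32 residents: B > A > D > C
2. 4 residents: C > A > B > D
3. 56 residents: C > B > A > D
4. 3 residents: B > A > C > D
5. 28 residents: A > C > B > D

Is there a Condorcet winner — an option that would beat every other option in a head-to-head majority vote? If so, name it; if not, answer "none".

Checking pairwise contests:
B beats A 91–32.
A beats C 63–60.
C beats B 88–35.
A beats D 123–0.
Every option loses at least one head-to-head, so there is no Condorcet winner.

none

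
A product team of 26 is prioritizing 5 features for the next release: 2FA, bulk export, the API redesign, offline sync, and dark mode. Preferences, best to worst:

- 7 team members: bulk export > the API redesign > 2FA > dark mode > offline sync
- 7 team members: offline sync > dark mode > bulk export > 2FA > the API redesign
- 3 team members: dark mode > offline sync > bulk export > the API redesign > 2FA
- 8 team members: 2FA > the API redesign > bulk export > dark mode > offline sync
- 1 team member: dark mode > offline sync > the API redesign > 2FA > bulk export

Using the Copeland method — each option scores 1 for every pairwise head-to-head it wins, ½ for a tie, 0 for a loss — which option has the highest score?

2FA: beats the API redesign, offline sync, and dark mode; loses to bulk export → score 3.
bulk export: beats 2FA, the API redesign, offline sync, and dark mode → score 4.
the API redesign: beats offline sync and dark mode; loses to 2FA and bulk export → score 2.
offline sync: loses to 2FA, bulk export, the API redesign, and dark mode → score 0.
dark mode: beats offline sync; loses to 2FA, bulk export, and the API redesign → score 1.
bulk export has the best pairwise record.

bulk export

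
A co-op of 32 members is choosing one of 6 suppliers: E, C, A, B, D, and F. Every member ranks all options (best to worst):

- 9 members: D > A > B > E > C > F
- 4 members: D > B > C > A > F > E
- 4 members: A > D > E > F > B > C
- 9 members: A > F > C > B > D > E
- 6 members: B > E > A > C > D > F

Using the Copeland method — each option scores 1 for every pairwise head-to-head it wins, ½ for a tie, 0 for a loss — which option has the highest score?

A

E: beats C and F; loses to A, B, and D → score 2.
C: beats F; loses to E, A, B, and D → score 1.
A: beats E, C, B, D, and F → score 5.
B: beats E, C, and F; loses to A and D → score 3.
D: beats E, C, B, and F; loses to A → score 4.
F: loses to E, C, A, B, and D → score 0.
A has the best pairwise record.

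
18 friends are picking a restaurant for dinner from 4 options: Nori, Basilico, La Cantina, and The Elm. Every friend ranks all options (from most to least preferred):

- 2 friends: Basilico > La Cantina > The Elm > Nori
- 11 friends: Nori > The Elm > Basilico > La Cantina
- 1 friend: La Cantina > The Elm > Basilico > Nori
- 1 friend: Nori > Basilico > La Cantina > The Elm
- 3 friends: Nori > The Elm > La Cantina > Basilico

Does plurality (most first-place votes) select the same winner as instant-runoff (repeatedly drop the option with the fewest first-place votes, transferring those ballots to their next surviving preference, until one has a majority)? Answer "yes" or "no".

yes

Plurality — first-place votes: Nori 15, Basilico 2, La Cantina 1, The Elm 0. Winner: Nori.
Instant-runoff — R1 Nori 15, Basilico 2, La Cantina 1, The Elm 0 (Nori winner). Winner: Nori.
The two methods agree.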